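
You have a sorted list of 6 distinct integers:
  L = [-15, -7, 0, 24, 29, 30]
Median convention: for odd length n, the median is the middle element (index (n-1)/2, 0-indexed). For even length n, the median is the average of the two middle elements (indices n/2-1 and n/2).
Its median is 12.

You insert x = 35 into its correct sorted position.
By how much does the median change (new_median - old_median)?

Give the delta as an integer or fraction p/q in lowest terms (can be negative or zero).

Answer: 12

Derivation:
Old median = 12
After inserting x = 35: new sorted = [-15, -7, 0, 24, 29, 30, 35]
New median = 24
Delta = 24 - 12 = 12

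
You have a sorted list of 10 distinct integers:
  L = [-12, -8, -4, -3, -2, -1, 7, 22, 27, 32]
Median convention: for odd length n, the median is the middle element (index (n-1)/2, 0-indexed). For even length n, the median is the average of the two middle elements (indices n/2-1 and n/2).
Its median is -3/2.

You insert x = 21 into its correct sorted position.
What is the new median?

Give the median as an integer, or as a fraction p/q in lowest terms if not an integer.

Answer: -1

Derivation:
Old list (sorted, length 10): [-12, -8, -4, -3, -2, -1, 7, 22, 27, 32]
Old median = -3/2
Insert x = 21
Old length even (10). Middle pair: indices 4,5 = -2,-1.
New length odd (11). New median = single middle element.
x = 21: 7 elements are < x, 3 elements are > x.
New sorted list: [-12, -8, -4, -3, -2, -1, 7, 21, 22, 27, 32]
New median = -1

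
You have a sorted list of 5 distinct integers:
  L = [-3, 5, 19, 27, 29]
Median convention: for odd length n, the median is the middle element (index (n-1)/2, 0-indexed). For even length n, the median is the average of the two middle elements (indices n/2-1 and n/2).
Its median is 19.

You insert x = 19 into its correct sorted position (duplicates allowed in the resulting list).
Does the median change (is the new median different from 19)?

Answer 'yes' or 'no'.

Answer: no

Derivation:
Old median = 19
Insert x = 19
New median = 19
Changed? no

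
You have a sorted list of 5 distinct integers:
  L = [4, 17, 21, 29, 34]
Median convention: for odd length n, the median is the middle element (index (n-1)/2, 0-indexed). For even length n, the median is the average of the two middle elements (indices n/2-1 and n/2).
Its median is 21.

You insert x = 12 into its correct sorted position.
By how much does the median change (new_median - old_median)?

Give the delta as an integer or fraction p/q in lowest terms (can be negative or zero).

Old median = 21
After inserting x = 12: new sorted = [4, 12, 17, 21, 29, 34]
New median = 19
Delta = 19 - 21 = -2

Answer: -2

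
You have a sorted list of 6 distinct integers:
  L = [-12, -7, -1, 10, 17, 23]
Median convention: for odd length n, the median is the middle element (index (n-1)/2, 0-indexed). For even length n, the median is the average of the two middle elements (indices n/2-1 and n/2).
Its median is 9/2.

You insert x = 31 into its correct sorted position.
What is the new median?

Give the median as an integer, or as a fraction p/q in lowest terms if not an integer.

Answer: 10

Derivation:
Old list (sorted, length 6): [-12, -7, -1, 10, 17, 23]
Old median = 9/2
Insert x = 31
Old length even (6). Middle pair: indices 2,3 = -1,10.
New length odd (7). New median = single middle element.
x = 31: 6 elements are < x, 0 elements are > x.
New sorted list: [-12, -7, -1, 10, 17, 23, 31]
New median = 10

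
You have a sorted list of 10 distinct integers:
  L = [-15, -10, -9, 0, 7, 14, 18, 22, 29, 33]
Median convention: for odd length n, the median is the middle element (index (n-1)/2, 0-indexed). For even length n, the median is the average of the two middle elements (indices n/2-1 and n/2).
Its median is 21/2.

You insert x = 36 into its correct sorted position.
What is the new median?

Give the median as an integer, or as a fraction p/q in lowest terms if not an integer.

Old list (sorted, length 10): [-15, -10, -9, 0, 7, 14, 18, 22, 29, 33]
Old median = 21/2
Insert x = 36
Old length even (10). Middle pair: indices 4,5 = 7,14.
New length odd (11). New median = single middle element.
x = 36: 10 elements are < x, 0 elements are > x.
New sorted list: [-15, -10, -9, 0, 7, 14, 18, 22, 29, 33, 36]
New median = 14

Answer: 14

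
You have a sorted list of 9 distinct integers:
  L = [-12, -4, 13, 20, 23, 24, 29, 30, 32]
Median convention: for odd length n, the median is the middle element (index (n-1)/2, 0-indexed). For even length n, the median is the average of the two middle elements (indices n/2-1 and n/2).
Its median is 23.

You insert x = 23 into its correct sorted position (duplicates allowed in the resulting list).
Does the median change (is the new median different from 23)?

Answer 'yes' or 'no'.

Old median = 23
Insert x = 23
New median = 23
Changed? no

Answer: no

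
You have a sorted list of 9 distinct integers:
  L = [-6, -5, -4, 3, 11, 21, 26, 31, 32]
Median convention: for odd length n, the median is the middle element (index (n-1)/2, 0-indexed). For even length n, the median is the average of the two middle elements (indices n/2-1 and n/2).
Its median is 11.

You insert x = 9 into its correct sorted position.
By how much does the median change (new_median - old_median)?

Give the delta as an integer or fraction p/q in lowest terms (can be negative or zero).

Old median = 11
After inserting x = 9: new sorted = [-6, -5, -4, 3, 9, 11, 21, 26, 31, 32]
New median = 10
Delta = 10 - 11 = -1

Answer: -1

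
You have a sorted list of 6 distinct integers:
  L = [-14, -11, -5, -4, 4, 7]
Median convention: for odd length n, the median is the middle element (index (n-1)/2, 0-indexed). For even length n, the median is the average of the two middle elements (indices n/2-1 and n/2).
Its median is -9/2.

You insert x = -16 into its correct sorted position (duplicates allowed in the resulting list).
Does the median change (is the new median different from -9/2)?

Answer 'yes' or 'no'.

Answer: yes

Derivation:
Old median = -9/2
Insert x = -16
New median = -5
Changed? yes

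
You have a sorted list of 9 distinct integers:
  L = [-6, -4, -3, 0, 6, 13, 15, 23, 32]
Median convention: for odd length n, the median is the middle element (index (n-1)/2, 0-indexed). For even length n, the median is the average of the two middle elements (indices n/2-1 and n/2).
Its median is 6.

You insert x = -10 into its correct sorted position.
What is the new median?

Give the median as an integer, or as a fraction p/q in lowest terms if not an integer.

Old list (sorted, length 9): [-6, -4, -3, 0, 6, 13, 15, 23, 32]
Old median = 6
Insert x = -10
Old length odd (9). Middle was index 4 = 6.
New length even (10). New median = avg of two middle elements.
x = -10: 0 elements are < x, 9 elements are > x.
New sorted list: [-10, -6, -4, -3, 0, 6, 13, 15, 23, 32]
New median = 3

Answer: 3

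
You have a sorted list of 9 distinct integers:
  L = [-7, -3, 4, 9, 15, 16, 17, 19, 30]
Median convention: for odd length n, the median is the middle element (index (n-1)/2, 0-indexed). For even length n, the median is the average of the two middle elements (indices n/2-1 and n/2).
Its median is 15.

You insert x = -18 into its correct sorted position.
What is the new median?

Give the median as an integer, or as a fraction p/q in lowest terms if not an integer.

Answer: 12

Derivation:
Old list (sorted, length 9): [-7, -3, 4, 9, 15, 16, 17, 19, 30]
Old median = 15
Insert x = -18
Old length odd (9). Middle was index 4 = 15.
New length even (10). New median = avg of two middle elements.
x = -18: 0 elements are < x, 9 elements are > x.
New sorted list: [-18, -7, -3, 4, 9, 15, 16, 17, 19, 30]
New median = 12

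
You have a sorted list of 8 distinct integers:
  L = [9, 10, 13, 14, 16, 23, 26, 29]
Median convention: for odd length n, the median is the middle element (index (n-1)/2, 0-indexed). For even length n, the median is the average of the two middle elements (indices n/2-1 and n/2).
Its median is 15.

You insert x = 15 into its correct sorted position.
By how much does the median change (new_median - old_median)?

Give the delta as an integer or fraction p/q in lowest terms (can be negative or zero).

Old median = 15
After inserting x = 15: new sorted = [9, 10, 13, 14, 15, 16, 23, 26, 29]
New median = 15
Delta = 15 - 15 = 0

Answer: 0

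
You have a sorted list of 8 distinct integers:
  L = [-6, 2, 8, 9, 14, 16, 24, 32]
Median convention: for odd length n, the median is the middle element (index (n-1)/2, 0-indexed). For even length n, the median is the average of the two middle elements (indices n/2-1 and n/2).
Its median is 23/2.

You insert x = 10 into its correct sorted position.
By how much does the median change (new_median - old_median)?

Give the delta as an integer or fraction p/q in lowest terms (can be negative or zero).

Answer: -3/2

Derivation:
Old median = 23/2
After inserting x = 10: new sorted = [-6, 2, 8, 9, 10, 14, 16, 24, 32]
New median = 10
Delta = 10 - 23/2 = -3/2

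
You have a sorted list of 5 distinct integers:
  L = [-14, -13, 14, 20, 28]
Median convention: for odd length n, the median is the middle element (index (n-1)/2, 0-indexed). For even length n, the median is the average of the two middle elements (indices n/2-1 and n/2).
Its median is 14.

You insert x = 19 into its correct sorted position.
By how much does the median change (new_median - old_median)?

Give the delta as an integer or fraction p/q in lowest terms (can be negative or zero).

Answer: 5/2

Derivation:
Old median = 14
After inserting x = 19: new sorted = [-14, -13, 14, 19, 20, 28]
New median = 33/2
Delta = 33/2 - 14 = 5/2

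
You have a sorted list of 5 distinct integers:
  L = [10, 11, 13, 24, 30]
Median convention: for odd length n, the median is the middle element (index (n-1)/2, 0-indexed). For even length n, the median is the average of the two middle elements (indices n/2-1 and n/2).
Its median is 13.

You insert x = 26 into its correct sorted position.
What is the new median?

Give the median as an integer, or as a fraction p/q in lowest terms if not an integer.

Answer: 37/2

Derivation:
Old list (sorted, length 5): [10, 11, 13, 24, 30]
Old median = 13
Insert x = 26
Old length odd (5). Middle was index 2 = 13.
New length even (6). New median = avg of two middle elements.
x = 26: 4 elements are < x, 1 elements are > x.
New sorted list: [10, 11, 13, 24, 26, 30]
New median = 37/2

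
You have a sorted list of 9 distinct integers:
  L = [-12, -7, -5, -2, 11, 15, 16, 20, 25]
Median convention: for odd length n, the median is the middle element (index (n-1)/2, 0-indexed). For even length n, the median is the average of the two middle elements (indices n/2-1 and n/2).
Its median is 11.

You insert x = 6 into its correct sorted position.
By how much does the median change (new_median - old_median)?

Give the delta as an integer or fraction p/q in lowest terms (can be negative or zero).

Answer: -5/2

Derivation:
Old median = 11
After inserting x = 6: new sorted = [-12, -7, -5, -2, 6, 11, 15, 16, 20, 25]
New median = 17/2
Delta = 17/2 - 11 = -5/2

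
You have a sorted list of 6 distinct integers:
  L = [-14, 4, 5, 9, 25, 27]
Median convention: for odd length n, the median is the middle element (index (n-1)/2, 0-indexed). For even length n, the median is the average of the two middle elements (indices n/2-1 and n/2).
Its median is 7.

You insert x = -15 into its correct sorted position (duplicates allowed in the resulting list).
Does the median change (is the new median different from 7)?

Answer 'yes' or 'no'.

Answer: yes

Derivation:
Old median = 7
Insert x = -15
New median = 5
Changed? yes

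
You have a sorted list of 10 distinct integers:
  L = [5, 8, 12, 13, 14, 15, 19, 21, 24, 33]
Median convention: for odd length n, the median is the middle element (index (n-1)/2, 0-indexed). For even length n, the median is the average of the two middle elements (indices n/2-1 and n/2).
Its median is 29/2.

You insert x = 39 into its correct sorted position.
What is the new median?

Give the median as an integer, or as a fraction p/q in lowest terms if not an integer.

Old list (sorted, length 10): [5, 8, 12, 13, 14, 15, 19, 21, 24, 33]
Old median = 29/2
Insert x = 39
Old length even (10). Middle pair: indices 4,5 = 14,15.
New length odd (11). New median = single middle element.
x = 39: 10 elements are < x, 0 elements are > x.
New sorted list: [5, 8, 12, 13, 14, 15, 19, 21, 24, 33, 39]
New median = 15

Answer: 15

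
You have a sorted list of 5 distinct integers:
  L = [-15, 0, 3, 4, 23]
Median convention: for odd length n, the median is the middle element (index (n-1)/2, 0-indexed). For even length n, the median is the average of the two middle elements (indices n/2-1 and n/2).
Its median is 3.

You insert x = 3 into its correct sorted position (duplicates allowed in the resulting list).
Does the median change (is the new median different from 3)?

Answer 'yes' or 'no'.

Answer: no

Derivation:
Old median = 3
Insert x = 3
New median = 3
Changed? no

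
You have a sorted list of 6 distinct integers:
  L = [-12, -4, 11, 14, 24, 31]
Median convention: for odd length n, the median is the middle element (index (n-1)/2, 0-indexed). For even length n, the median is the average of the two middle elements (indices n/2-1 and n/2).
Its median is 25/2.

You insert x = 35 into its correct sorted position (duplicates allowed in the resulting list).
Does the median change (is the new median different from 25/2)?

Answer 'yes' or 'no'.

Old median = 25/2
Insert x = 35
New median = 14
Changed? yes

Answer: yes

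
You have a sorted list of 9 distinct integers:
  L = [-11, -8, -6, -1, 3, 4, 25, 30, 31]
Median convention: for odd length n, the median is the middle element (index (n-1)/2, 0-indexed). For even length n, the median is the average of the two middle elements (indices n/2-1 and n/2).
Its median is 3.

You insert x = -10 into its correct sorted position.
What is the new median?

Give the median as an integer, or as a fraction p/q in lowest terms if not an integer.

Old list (sorted, length 9): [-11, -8, -6, -1, 3, 4, 25, 30, 31]
Old median = 3
Insert x = -10
Old length odd (9). Middle was index 4 = 3.
New length even (10). New median = avg of two middle elements.
x = -10: 1 elements are < x, 8 elements are > x.
New sorted list: [-11, -10, -8, -6, -1, 3, 4, 25, 30, 31]
New median = 1

Answer: 1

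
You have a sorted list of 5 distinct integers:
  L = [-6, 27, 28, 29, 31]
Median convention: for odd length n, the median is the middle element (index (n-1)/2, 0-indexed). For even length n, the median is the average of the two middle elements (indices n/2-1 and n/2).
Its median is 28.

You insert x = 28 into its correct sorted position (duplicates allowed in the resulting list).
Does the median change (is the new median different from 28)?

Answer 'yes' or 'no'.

Answer: no

Derivation:
Old median = 28
Insert x = 28
New median = 28
Changed? no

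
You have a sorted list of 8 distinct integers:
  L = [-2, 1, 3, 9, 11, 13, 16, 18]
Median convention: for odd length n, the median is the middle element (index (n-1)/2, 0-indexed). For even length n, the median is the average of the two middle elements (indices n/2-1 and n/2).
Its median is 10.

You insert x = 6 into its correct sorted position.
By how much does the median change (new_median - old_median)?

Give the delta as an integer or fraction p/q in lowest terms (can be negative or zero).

Old median = 10
After inserting x = 6: new sorted = [-2, 1, 3, 6, 9, 11, 13, 16, 18]
New median = 9
Delta = 9 - 10 = -1

Answer: -1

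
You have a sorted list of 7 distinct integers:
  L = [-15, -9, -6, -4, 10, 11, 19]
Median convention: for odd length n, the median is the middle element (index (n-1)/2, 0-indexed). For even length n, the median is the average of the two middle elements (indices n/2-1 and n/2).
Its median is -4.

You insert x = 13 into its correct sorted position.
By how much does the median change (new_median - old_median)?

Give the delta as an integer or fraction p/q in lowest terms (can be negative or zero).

Old median = -4
After inserting x = 13: new sorted = [-15, -9, -6, -4, 10, 11, 13, 19]
New median = 3
Delta = 3 - -4 = 7

Answer: 7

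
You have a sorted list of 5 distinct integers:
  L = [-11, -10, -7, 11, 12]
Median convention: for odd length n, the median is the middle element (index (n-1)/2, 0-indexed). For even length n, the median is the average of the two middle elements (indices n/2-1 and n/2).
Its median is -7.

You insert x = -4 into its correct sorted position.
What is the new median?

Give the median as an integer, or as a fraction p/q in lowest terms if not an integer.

Answer: -11/2

Derivation:
Old list (sorted, length 5): [-11, -10, -7, 11, 12]
Old median = -7
Insert x = -4
Old length odd (5). Middle was index 2 = -7.
New length even (6). New median = avg of two middle elements.
x = -4: 3 elements are < x, 2 elements are > x.
New sorted list: [-11, -10, -7, -4, 11, 12]
New median = -11/2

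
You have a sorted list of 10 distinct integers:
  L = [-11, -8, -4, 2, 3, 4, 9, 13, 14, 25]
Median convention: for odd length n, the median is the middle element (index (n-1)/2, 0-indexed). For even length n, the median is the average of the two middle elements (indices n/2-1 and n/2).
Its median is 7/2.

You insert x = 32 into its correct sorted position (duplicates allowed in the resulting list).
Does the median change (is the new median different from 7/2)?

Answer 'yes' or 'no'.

Answer: yes

Derivation:
Old median = 7/2
Insert x = 32
New median = 4
Changed? yes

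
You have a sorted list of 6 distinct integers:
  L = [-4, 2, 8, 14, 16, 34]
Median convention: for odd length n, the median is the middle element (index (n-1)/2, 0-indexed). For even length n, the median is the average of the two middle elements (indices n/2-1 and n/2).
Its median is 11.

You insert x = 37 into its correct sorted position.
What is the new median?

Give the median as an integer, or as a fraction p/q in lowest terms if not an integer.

Answer: 14

Derivation:
Old list (sorted, length 6): [-4, 2, 8, 14, 16, 34]
Old median = 11
Insert x = 37
Old length even (6). Middle pair: indices 2,3 = 8,14.
New length odd (7). New median = single middle element.
x = 37: 6 elements are < x, 0 elements are > x.
New sorted list: [-4, 2, 8, 14, 16, 34, 37]
New median = 14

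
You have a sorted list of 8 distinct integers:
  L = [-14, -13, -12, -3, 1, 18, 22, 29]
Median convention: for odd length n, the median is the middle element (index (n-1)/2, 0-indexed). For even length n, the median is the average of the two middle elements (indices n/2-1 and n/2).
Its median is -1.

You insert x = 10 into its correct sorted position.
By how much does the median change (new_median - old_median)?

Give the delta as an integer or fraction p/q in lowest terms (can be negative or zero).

Answer: 2

Derivation:
Old median = -1
After inserting x = 10: new sorted = [-14, -13, -12, -3, 1, 10, 18, 22, 29]
New median = 1
Delta = 1 - -1 = 2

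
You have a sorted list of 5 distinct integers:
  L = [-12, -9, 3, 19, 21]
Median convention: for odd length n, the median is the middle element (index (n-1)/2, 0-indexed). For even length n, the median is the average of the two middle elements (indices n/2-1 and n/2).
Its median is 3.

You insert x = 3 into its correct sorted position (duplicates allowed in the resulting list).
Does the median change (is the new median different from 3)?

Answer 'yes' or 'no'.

Old median = 3
Insert x = 3
New median = 3
Changed? no

Answer: no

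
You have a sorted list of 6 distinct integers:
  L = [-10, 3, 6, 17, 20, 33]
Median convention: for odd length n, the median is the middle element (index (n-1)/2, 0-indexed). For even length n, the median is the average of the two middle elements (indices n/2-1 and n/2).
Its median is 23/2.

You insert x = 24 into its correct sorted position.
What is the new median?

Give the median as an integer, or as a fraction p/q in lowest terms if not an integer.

Old list (sorted, length 6): [-10, 3, 6, 17, 20, 33]
Old median = 23/2
Insert x = 24
Old length even (6). Middle pair: indices 2,3 = 6,17.
New length odd (7). New median = single middle element.
x = 24: 5 elements are < x, 1 elements are > x.
New sorted list: [-10, 3, 6, 17, 20, 24, 33]
New median = 17

Answer: 17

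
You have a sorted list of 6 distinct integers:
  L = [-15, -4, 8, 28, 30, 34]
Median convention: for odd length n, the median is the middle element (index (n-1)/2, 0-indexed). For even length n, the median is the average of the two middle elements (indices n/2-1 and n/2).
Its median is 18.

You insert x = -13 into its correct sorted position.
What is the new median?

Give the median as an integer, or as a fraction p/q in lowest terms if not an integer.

Old list (sorted, length 6): [-15, -4, 8, 28, 30, 34]
Old median = 18
Insert x = -13
Old length even (6). Middle pair: indices 2,3 = 8,28.
New length odd (7). New median = single middle element.
x = -13: 1 elements are < x, 5 elements are > x.
New sorted list: [-15, -13, -4, 8, 28, 30, 34]
New median = 8

Answer: 8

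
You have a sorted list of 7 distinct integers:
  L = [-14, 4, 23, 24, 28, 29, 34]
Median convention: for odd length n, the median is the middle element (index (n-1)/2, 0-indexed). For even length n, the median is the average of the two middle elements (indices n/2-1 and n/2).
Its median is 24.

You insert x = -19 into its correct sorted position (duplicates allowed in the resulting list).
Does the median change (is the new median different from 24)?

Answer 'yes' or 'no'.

Answer: yes

Derivation:
Old median = 24
Insert x = -19
New median = 47/2
Changed? yes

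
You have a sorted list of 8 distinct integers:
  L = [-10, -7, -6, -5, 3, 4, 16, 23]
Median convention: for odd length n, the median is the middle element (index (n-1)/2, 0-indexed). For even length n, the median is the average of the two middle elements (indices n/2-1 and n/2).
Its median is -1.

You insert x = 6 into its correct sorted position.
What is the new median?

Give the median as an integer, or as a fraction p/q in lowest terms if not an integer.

Old list (sorted, length 8): [-10, -7, -6, -5, 3, 4, 16, 23]
Old median = -1
Insert x = 6
Old length even (8). Middle pair: indices 3,4 = -5,3.
New length odd (9). New median = single middle element.
x = 6: 6 elements are < x, 2 elements are > x.
New sorted list: [-10, -7, -6, -5, 3, 4, 6, 16, 23]
New median = 3

Answer: 3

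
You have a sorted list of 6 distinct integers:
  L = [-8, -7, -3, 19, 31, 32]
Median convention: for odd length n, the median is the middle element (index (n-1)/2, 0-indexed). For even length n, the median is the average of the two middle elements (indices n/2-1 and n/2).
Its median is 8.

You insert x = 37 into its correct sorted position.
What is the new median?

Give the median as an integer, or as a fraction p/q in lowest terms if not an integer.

Answer: 19

Derivation:
Old list (sorted, length 6): [-8, -7, -3, 19, 31, 32]
Old median = 8
Insert x = 37
Old length even (6). Middle pair: indices 2,3 = -3,19.
New length odd (7). New median = single middle element.
x = 37: 6 elements are < x, 0 elements are > x.
New sorted list: [-8, -7, -3, 19, 31, 32, 37]
New median = 19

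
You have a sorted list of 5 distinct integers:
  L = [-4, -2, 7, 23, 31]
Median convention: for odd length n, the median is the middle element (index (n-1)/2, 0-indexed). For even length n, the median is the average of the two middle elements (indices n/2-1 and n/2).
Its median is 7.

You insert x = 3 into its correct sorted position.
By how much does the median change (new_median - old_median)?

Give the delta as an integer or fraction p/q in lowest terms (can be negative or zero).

Answer: -2

Derivation:
Old median = 7
After inserting x = 3: new sorted = [-4, -2, 3, 7, 23, 31]
New median = 5
Delta = 5 - 7 = -2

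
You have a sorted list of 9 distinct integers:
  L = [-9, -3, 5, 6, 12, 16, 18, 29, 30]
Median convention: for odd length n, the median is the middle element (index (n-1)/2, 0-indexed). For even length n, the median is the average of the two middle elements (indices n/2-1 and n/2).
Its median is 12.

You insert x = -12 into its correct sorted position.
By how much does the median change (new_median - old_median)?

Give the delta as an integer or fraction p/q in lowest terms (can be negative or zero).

Old median = 12
After inserting x = -12: new sorted = [-12, -9, -3, 5, 6, 12, 16, 18, 29, 30]
New median = 9
Delta = 9 - 12 = -3

Answer: -3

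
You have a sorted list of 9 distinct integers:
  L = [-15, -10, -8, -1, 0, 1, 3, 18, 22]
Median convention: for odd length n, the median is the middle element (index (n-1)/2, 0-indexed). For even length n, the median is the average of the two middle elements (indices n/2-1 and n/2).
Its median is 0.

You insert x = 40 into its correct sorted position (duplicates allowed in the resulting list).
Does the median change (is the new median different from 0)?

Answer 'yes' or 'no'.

Old median = 0
Insert x = 40
New median = 1/2
Changed? yes

Answer: yes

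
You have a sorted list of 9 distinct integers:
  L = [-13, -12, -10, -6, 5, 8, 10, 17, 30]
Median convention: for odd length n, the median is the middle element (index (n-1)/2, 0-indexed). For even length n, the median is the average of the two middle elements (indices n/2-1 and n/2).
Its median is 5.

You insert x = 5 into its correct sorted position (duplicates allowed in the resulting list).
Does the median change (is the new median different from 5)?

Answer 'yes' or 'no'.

Answer: no

Derivation:
Old median = 5
Insert x = 5
New median = 5
Changed? no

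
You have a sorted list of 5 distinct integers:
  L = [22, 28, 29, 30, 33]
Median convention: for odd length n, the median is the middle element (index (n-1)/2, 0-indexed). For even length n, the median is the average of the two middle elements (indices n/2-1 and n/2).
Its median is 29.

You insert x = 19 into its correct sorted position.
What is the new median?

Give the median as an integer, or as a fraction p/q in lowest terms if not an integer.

Answer: 57/2

Derivation:
Old list (sorted, length 5): [22, 28, 29, 30, 33]
Old median = 29
Insert x = 19
Old length odd (5). Middle was index 2 = 29.
New length even (6). New median = avg of two middle elements.
x = 19: 0 elements are < x, 5 elements are > x.
New sorted list: [19, 22, 28, 29, 30, 33]
New median = 57/2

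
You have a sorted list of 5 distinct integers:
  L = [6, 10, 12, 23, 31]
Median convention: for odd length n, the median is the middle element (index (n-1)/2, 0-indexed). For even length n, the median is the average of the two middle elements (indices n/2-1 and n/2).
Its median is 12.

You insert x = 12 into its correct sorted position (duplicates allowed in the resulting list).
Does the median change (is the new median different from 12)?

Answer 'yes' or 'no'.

Old median = 12
Insert x = 12
New median = 12
Changed? no

Answer: no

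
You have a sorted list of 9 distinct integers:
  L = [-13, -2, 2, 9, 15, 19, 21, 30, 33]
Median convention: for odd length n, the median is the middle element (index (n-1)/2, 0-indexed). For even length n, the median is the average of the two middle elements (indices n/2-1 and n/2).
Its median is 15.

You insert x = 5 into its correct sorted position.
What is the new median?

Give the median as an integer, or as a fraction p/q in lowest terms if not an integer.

Old list (sorted, length 9): [-13, -2, 2, 9, 15, 19, 21, 30, 33]
Old median = 15
Insert x = 5
Old length odd (9). Middle was index 4 = 15.
New length even (10). New median = avg of two middle elements.
x = 5: 3 elements are < x, 6 elements are > x.
New sorted list: [-13, -2, 2, 5, 9, 15, 19, 21, 30, 33]
New median = 12

Answer: 12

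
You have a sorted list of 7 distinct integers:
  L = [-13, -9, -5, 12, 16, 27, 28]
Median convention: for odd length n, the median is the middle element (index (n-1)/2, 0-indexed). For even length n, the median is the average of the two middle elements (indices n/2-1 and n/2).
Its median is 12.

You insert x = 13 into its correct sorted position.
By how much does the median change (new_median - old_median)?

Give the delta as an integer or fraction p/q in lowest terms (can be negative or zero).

Answer: 1/2

Derivation:
Old median = 12
After inserting x = 13: new sorted = [-13, -9, -5, 12, 13, 16, 27, 28]
New median = 25/2
Delta = 25/2 - 12 = 1/2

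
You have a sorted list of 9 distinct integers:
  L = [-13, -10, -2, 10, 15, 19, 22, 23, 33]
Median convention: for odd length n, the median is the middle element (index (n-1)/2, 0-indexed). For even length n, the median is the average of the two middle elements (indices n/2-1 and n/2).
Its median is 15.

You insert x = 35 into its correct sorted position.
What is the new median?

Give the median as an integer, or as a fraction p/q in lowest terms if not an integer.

Old list (sorted, length 9): [-13, -10, -2, 10, 15, 19, 22, 23, 33]
Old median = 15
Insert x = 35
Old length odd (9). Middle was index 4 = 15.
New length even (10). New median = avg of two middle elements.
x = 35: 9 elements are < x, 0 elements are > x.
New sorted list: [-13, -10, -2, 10, 15, 19, 22, 23, 33, 35]
New median = 17

Answer: 17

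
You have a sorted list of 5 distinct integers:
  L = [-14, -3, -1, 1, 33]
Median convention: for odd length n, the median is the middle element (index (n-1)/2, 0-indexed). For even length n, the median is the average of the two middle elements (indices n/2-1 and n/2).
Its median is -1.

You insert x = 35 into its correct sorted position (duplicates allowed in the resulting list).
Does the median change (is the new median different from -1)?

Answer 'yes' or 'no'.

Old median = -1
Insert x = 35
New median = 0
Changed? yes

Answer: yes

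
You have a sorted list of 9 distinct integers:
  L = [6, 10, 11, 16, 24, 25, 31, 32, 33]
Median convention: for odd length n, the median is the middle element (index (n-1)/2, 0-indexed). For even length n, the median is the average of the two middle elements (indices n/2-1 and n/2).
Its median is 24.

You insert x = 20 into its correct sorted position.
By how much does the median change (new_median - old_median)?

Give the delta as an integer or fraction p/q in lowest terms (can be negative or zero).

Answer: -2

Derivation:
Old median = 24
After inserting x = 20: new sorted = [6, 10, 11, 16, 20, 24, 25, 31, 32, 33]
New median = 22
Delta = 22 - 24 = -2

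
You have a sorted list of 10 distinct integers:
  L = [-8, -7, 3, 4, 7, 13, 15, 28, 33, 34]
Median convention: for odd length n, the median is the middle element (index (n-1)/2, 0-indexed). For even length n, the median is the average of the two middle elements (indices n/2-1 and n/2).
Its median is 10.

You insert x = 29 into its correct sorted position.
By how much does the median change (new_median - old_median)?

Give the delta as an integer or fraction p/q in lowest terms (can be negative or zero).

Old median = 10
After inserting x = 29: new sorted = [-8, -7, 3, 4, 7, 13, 15, 28, 29, 33, 34]
New median = 13
Delta = 13 - 10 = 3

Answer: 3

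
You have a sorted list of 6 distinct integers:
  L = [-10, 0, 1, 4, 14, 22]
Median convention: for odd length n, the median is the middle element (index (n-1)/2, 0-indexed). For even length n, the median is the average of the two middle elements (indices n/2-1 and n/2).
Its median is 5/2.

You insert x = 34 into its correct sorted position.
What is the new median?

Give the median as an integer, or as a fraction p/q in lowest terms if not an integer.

Answer: 4

Derivation:
Old list (sorted, length 6): [-10, 0, 1, 4, 14, 22]
Old median = 5/2
Insert x = 34
Old length even (6). Middle pair: indices 2,3 = 1,4.
New length odd (7). New median = single middle element.
x = 34: 6 elements are < x, 0 elements are > x.
New sorted list: [-10, 0, 1, 4, 14, 22, 34]
New median = 4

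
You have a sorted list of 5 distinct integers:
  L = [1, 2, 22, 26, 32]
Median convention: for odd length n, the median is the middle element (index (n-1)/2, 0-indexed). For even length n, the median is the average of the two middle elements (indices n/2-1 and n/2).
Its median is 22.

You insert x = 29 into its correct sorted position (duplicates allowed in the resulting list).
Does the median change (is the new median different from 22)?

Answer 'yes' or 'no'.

Old median = 22
Insert x = 29
New median = 24
Changed? yes

Answer: yes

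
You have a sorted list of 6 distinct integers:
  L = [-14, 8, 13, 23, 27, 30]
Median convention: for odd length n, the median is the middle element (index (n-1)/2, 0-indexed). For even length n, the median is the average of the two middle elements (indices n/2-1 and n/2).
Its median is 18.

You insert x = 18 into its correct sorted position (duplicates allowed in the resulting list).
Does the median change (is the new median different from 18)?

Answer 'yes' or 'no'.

Answer: no

Derivation:
Old median = 18
Insert x = 18
New median = 18
Changed? no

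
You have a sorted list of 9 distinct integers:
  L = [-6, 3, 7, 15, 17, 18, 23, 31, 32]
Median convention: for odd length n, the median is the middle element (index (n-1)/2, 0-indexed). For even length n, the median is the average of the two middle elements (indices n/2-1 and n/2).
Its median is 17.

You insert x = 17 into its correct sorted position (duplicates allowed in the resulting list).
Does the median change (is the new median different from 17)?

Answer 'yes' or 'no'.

Old median = 17
Insert x = 17
New median = 17
Changed? no

Answer: no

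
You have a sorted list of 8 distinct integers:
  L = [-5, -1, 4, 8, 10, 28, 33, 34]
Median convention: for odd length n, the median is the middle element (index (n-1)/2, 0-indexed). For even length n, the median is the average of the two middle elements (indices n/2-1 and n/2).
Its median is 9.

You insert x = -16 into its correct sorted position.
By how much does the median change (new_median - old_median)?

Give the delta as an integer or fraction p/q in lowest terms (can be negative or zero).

Answer: -1

Derivation:
Old median = 9
After inserting x = -16: new sorted = [-16, -5, -1, 4, 8, 10, 28, 33, 34]
New median = 8
Delta = 8 - 9 = -1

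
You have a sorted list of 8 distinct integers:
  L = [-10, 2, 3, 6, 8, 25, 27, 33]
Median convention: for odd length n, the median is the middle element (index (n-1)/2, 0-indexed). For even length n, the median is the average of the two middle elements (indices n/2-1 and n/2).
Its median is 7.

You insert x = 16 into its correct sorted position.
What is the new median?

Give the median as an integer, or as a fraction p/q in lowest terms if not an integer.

Old list (sorted, length 8): [-10, 2, 3, 6, 8, 25, 27, 33]
Old median = 7
Insert x = 16
Old length even (8). Middle pair: indices 3,4 = 6,8.
New length odd (9). New median = single middle element.
x = 16: 5 elements are < x, 3 elements are > x.
New sorted list: [-10, 2, 3, 6, 8, 16, 25, 27, 33]
New median = 8

Answer: 8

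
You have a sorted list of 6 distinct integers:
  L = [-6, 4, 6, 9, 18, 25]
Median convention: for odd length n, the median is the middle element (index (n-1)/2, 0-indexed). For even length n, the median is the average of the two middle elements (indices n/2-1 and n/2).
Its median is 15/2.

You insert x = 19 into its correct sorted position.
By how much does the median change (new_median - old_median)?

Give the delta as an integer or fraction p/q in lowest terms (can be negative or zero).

Old median = 15/2
After inserting x = 19: new sorted = [-6, 4, 6, 9, 18, 19, 25]
New median = 9
Delta = 9 - 15/2 = 3/2

Answer: 3/2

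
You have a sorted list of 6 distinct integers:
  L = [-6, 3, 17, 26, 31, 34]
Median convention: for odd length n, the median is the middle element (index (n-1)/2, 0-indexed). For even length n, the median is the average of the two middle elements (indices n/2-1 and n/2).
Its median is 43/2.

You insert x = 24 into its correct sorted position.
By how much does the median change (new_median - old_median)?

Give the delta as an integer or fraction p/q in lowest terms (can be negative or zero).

Answer: 5/2

Derivation:
Old median = 43/2
After inserting x = 24: new sorted = [-6, 3, 17, 24, 26, 31, 34]
New median = 24
Delta = 24 - 43/2 = 5/2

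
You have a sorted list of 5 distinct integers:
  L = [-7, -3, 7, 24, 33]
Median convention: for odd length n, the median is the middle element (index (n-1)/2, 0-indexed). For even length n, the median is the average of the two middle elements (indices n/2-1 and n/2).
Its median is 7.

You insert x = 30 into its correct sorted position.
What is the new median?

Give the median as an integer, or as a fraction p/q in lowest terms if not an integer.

Old list (sorted, length 5): [-7, -3, 7, 24, 33]
Old median = 7
Insert x = 30
Old length odd (5). Middle was index 2 = 7.
New length even (6). New median = avg of two middle elements.
x = 30: 4 elements are < x, 1 elements are > x.
New sorted list: [-7, -3, 7, 24, 30, 33]
New median = 31/2

Answer: 31/2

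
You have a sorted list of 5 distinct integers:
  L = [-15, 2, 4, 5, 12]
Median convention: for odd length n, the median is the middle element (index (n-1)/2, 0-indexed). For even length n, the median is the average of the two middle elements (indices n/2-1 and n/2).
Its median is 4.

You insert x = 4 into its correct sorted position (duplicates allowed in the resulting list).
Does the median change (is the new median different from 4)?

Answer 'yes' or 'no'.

Answer: no

Derivation:
Old median = 4
Insert x = 4
New median = 4
Changed? no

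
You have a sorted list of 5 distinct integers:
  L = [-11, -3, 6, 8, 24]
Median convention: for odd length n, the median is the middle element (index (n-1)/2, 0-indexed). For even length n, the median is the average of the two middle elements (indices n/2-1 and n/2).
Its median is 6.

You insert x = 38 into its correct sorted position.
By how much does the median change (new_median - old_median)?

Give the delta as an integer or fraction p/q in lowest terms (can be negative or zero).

Old median = 6
After inserting x = 38: new sorted = [-11, -3, 6, 8, 24, 38]
New median = 7
Delta = 7 - 6 = 1

Answer: 1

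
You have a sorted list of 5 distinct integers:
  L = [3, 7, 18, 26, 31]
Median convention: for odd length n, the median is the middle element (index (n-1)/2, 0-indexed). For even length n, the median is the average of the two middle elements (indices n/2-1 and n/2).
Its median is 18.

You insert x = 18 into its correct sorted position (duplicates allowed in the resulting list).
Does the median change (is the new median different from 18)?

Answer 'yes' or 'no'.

Answer: no

Derivation:
Old median = 18
Insert x = 18
New median = 18
Changed? no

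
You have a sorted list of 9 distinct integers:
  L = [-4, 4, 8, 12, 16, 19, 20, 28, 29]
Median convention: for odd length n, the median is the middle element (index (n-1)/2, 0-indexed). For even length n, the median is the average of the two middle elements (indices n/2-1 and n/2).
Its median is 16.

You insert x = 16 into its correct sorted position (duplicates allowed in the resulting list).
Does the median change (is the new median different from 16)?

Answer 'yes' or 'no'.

Answer: no

Derivation:
Old median = 16
Insert x = 16
New median = 16
Changed? no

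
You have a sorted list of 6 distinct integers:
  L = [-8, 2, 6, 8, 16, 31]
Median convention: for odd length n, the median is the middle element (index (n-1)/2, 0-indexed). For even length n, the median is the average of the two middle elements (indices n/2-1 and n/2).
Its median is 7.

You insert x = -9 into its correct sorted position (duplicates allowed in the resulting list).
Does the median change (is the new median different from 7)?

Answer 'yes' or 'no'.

Answer: yes

Derivation:
Old median = 7
Insert x = -9
New median = 6
Changed? yes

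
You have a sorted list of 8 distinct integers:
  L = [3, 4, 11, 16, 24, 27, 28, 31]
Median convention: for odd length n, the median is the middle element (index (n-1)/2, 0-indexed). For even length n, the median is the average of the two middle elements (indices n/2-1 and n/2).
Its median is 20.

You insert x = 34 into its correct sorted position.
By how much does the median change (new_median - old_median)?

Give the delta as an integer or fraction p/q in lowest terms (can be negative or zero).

Answer: 4

Derivation:
Old median = 20
After inserting x = 34: new sorted = [3, 4, 11, 16, 24, 27, 28, 31, 34]
New median = 24
Delta = 24 - 20 = 4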